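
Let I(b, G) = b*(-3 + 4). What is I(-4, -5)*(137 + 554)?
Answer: -2764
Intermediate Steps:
I(b, G) = b (I(b, G) = b*1 = b)
I(-4, -5)*(137 + 554) = -4*(137 + 554) = -4*691 = -2764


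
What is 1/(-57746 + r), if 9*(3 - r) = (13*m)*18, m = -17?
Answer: -1/57301 ≈ -1.7452e-5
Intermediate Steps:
r = 445 (r = 3 - 13*(-17)*18/9 = 3 - (-221)*18/9 = 3 - ⅑*(-3978) = 3 + 442 = 445)
1/(-57746 + r) = 1/(-57746 + 445) = 1/(-57301) = -1/57301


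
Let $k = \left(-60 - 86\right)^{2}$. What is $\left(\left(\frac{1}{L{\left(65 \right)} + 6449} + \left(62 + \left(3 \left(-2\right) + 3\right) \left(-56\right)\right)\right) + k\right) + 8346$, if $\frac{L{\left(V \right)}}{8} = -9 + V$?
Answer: $\frac{206165125}{6897} \approx 29892.0$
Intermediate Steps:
$k = 21316$ ($k = \left(-146\right)^{2} = 21316$)
$L{\left(V \right)} = -72 + 8 V$ ($L{\left(V \right)} = 8 \left(-9 + V\right) = -72 + 8 V$)
$\left(\left(\frac{1}{L{\left(65 \right)} + 6449} + \left(62 + \left(3 \left(-2\right) + 3\right) \left(-56\right)\right)\right) + k\right) + 8346 = \left(\left(\frac{1}{\left(-72 + 8 \cdot 65\right) + 6449} + \left(62 + \left(3 \left(-2\right) + 3\right) \left(-56\right)\right)\right) + 21316\right) + 8346 = \left(\left(\frac{1}{\left(-72 + 520\right) + 6449} + \left(62 + \left(-6 + 3\right) \left(-56\right)\right)\right) + 21316\right) + 8346 = \left(\left(\frac{1}{448 + 6449} + \left(62 - -168\right)\right) + 21316\right) + 8346 = \left(\left(\frac{1}{6897} + \left(62 + 168\right)\right) + 21316\right) + 8346 = \left(\left(\frac{1}{6897} + 230\right) + 21316\right) + 8346 = \left(\frac{1586311}{6897} + 21316\right) + 8346 = \frac{148602763}{6897} + 8346 = \frac{206165125}{6897}$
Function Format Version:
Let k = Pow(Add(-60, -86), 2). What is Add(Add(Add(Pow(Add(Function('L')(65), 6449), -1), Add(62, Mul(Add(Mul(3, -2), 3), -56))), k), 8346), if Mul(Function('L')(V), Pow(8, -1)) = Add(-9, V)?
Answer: Rational(206165125, 6897) ≈ 29892.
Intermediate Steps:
k = 21316 (k = Pow(-146, 2) = 21316)
Function('L')(V) = Add(-72, Mul(8, V)) (Function('L')(V) = Mul(8, Add(-9, V)) = Add(-72, Mul(8, V)))
Add(Add(Add(Pow(Add(Function('L')(65), 6449), -1), Add(62, Mul(Add(Mul(3, -2), 3), -56))), k), 8346) = Add(Add(Add(Pow(Add(Add(-72, Mul(8, 65)), 6449), -1), Add(62, Mul(Add(Mul(3, -2), 3), -56))), 21316), 8346) = Add(Add(Add(Pow(Add(Add(-72, 520), 6449), -1), Add(62, Mul(Add(-6, 3), -56))), 21316), 8346) = Add(Add(Add(Pow(Add(448, 6449), -1), Add(62, Mul(-3, -56))), 21316), 8346) = Add(Add(Add(Pow(6897, -1), Add(62, 168)), 21316), 8346) = Add(Add(Add(Rational(1, 6897), 230), 21316), 8346) = Add(Add(Rational(1586311, 6897), 21316), 8346) = Add(Rational(148602763, 6897), 8346) = Rational(206165125, 6897)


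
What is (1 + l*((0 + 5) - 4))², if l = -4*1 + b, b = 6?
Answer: 9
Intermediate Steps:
l = 2 (l = -4*1 + 6 = -4 + 6 = 2)
(1 + l*((0 + 5) - 4))² = (1 + 2*((0 + 5) - 4))² = (1 + 2*(5 - 4))² = (1 + 2*1)² = (1 + 2)² = 3² = 9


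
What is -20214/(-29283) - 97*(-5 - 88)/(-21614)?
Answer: 57581151/210974254 ≈ 0.27293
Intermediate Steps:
-20214/(-29283) - 97*(-5 - 88)/(-21614) = -20214*(-1/29283) - 97*(-93)*(-1/21614) = 6738/9761 + 9021*(-1/21614) = 6738/9761 - 9021/21614 = 57581151/210974254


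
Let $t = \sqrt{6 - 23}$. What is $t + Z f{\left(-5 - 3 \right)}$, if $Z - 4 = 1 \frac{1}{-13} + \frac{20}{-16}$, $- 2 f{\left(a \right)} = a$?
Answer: $\frac{139}{13} + i \sqrt{17} \approx 10.692 + 4.1231 i$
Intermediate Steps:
$f{\left(a \right)} = - \frac{a}{2}$
$Z = \frac{139}{52}$ ($Z = 4 + \left(1 \frac{1}{-13} + \frac{20}{-16}\right) = 4 + \left(1 \left(- \frac{1}{13}\right) + 20 \left(- \frac{1}{16}\right)\right) = 4 - \frac{69}{52} = \frac{139}{52} \approx 2.6731$)
$t = i \sqrt{17}$ ($t = \sqrt{-17} = i \sqrt{17} \approx 4.1231 i$)
$t + Z f{\left(-5 - 3 \right)} = i \sqrt{17} + \frac{139 \left(- \frac{-5 - 3}{2}\right)}{52} = i \sqrt{17} + \frac{139 \left(\left(- \frac{1}{2}\right) \left(-8\right)\right)}{52} = i \sqrt{17} + \frac{139}{52} \cdot 4 = i \sqrt{17} + \frac{139}{13} = \frac{139}{13} + i \sqrt{17}$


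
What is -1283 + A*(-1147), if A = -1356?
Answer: 1554049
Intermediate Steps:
-1283 + A*(-1147) = -1283 - 1356*(-1147) = -1283 + 1555332 = 1554049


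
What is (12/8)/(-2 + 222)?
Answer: 3/440 ≈ 0.0068182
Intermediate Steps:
(12/8)/(-2 + 222) = (12*(⅛))/220 = (3/2)*(1/220) = 3/440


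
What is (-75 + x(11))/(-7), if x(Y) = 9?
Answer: 66/7 ≈ 9.4286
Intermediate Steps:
(-75 + x(11))/(-7) = (-75 + 9)/(-7) = -⅐*(-66) = 66/7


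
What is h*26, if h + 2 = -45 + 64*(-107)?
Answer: -179270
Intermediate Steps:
h = -6895 (h = -2 + (-45 + 64*(-107)) = -2 + (-45 - 6848) = -2 - 6893 = -6895)
h*26 = -6895*26 = -179270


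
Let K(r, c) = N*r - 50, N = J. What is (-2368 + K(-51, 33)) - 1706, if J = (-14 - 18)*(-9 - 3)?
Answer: -23708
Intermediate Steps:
J = 384 (J = -32*(-12) = 384)
N = 384
K(r, c) = -50 + 384*r (K(r, c) = 384*r - 50 = -50 + 384*r)
(-2368 + K(-51, 33)) - 1706 = (-2368 + (-50 + 384*(-51))) - 1706 = (-2368 + (-50 - 19584)) - 1706 = (-2368 - 19634) - 1706 = -22002 - 1706 = -23708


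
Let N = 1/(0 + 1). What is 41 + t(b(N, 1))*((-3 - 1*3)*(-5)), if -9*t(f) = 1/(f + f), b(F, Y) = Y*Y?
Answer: 118/3 ≈ 39.333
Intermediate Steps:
N = 1 (N = 1/1 = 1)
b(F, Y) = Y²
t(f) = -1/(18*f) (t(f) = -1/(9*(f + f)) = -1/(2*f)/9 = -1/(18*f))
41 + t(b(N, 1))*((-3 - 1*3)*(-5)) = 41 + (-1/(18*(1²)))*((-3 - 1*3)*(-5)) = 41 + (-1/18/1)*((-3 - 3)*(-5)) = 41 + (-1/18*1)*(-6*(-5)) = 41 - 1/18*30 = 41 - 5/3 = 118/3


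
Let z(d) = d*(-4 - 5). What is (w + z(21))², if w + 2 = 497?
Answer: 93636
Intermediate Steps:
w = 495 (w = -2 + 497 = 495)
z(d) = -9*d (z(d) = d*(-9) = -9*d)
(w + z(21))² = (495 - 9*21)² = (495 - 189)² = 306² = 93636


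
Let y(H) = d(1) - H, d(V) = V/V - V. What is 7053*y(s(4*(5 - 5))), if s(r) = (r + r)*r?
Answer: 0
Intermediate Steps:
s(r) = 2*r**2 (s(r) = (2*r)*r = 2*r**2)
d(V) = 1 - V
y(H) = -H (y(H) = (1 - 1*1) - H = (1 - 1) - H = 0 - H = -H)
7053*y(s(4*(5 - 5))) = 7053*(-2*(4*(5 - 5))**2) = 7053*(-2*(4*0)**2) = 7053*(-2*0**2) = 7053*(-2*0) = 7053*(-1*0) = 7053*0 = 0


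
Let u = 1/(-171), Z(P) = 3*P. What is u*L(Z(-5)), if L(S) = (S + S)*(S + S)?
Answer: -100/19 ≈ -5.2632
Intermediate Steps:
u = -1/171 ≈ -0.0058480
L(S) = 4*S² (L(S) = (2*S)*(2*S) = 4*S²)
u*L(Z(-5)) = -4*(3*(-5))²/171 = -4*(-15)²/171 = -4*225/171 = -1/171*900 = -100/19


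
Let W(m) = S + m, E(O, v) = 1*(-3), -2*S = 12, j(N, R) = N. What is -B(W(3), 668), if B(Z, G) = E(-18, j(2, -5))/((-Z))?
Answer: 1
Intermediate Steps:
S = -6 (S = -½*12 = -6)
E(O, v) = -3
W(m) = -6 + m
B(Z, G) = 3/Z (B(Z, G) = -3*(-1/Z) = -(-3)/Z = 3/Z)
-B(W(3), 668) = -3/(-6 + 3) = -3/(-3) = -3*(-1)/3 = -1*(-1) = 1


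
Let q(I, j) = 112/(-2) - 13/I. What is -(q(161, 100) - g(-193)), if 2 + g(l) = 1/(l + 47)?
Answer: 1271061/23506 ≈ 54.074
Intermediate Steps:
g(l) = -2 + 1/(47 + l) (g(l) = -2 + 1/(l + 47) = -2 + 1/(47 + l))
q(I, j) = -56 - 13/I (q(I, j) = 112*(-1/2) - 13/I = -56 - 13/I)
-(q(161, 100) - g(-193)) = -((-56 - 13/161) - (-93 - 2*(-193))/(47 - 193)) = -((-56 - 13*1/161) - (-93 + 386)/(-146)) = -((-56 - 13/161) - (-1)*293/146) = -(-9029/161 - 1*(-293/146)) = -(-9029/161 + 293/146) = -1*(-1271061/23506) = 1271061/23506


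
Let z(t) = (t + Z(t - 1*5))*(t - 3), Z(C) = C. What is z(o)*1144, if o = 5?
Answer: 11440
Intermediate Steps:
z(t) = (-5 + 2*t)*(-3 + t) (z(t) = (t + (t - 1*5))*(t - 3) = (t + (t - 5))*(-3 + t) = (t + (-5 + t))*(-3 + t) = (-5 + 2*t)*(-3 + t))
z(o)*1144 = (15 - 11*5 + 2*5²)*1144 = (15 - 55 + 2*25)*1144 = (15 - 55 + 50)*1144 = 10*1144 = 11440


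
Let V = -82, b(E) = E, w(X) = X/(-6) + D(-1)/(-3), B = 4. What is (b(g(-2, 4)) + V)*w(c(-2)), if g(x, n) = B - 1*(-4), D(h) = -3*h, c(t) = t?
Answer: 148/3 ≈ 49.333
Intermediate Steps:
g(x, n) = 8 (g(x, n) = 4 - 1*(-4) = 4 + 4 = 8)
w(X) = -1 - X/6 (w(X) = X/(-6) - 3*(-1)/(-3) = X*(-⅙) + 3*(-⅓) = -X/6 - 1 = -1 - X/6)
(b(g(-2, 4)) + V)*w(c(-2)) = (8 - 82)*(-1 - ⅙*(-2)) = -74*(-1 + ⅓) = -74*(-⅔) = 148/3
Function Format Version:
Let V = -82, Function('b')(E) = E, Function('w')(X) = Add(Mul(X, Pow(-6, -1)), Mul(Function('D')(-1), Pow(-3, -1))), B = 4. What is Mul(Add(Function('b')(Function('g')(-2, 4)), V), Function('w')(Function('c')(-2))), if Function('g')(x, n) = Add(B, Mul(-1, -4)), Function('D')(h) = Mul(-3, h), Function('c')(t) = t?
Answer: Rational(148, 3) ≈ 49.333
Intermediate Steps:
Function('g')(x, n) = 8 (Function('g')(x, n) = Add(4, Mul(-1, -4)) = Add(4, 4) = 8)
Function('w')(X) = Add(-1, Mul(Rational(-1, 6), X)) (Function('w')(X) = Add(Mul(X, Pow(-6, -1)), Mul(Mul(-3, -1), Pow(-3, -1))) = Add(Mul(X, Rational(-1, 6)), Mul(3, Rational(-1, 3))) = Add(Mul(Rational(-1, 6), X), -1) = Add(-1, Mul(Rational(-1, 6), X)))
Mul(Add(Function('b')(Function('g')(-2, 4)), V), Function('w')(Function('c')(-2))) = Mul(Add(8, -82), Add(-1, Mul(Rational(-1, 6), -2))) = Mul(-74, Add(-1, Rational(1, 3))) = Mul(-74, Rational(-2, 3)) = Rational(148, 3)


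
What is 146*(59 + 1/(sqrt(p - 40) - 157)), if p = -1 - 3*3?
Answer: 212734264/24699 - 730*I*sqrt(2)/24699 ≈ 8613.1 - 0.041798*I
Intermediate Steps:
p = -10 (p = -1 - 9 = -10)
146*(59 + 1/(sqrt(p - 40) - 157)) = 146*(59 + 1/(sqrt(-10 - 40) - 157)) = 146*(59 + 1/(sqrt(-50) - 157)) = 146*(59 + 1/(5*I*sqrt(2) - 157)) = 146*(59 + 1/(-157 + 5*I*sqrt(2))) = 8614 + 146/(-157 + 5*I*sqrt(2))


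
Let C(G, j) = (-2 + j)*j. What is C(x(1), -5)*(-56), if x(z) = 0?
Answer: -1960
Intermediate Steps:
C(G, j) = j*(-2 + j)
C(x(1), -5)*(-56) = -5*(-2 - 5)*(-56) = -5*(-7)*(-56) = 35*(-56) = -1960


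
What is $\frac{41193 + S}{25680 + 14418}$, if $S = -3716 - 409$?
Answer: $\frac{6178}{6683} \approx 0.92443$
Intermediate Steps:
$S = -4125$ ($S = -3716 - 409 = -4125$)
$\frac{41193 + S}{25680 + 14418} = \frac{41193 - 4125}{25680 + 14418} = \frac{37068}{40098} = 37068 \cdot \frac{1}{40098} = \frac{6178}{6683}$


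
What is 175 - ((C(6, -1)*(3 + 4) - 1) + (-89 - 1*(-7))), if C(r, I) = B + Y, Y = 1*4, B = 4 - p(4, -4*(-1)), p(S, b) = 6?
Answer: 244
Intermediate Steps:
B = -2 (B = 4 - 1*6 = 4 - 6 = -2)
Y = 4
C(r, I) = 2 (C(r, I) = -2 + 4 = 2)
175 - ((C(6, -1)*(3 + 4) - 1) + (-89 - 1*(-7))) = 175 - ((2*(3 + 4) - 1) + (-89 - 1*(-7))) = 175 - ((2*7 - 1) + (-89 + 7)) = 175 - ((14 - 1) - 82) = 175 - (13 - 82) = 175 - 1*(-69) = 175 + 69 = 244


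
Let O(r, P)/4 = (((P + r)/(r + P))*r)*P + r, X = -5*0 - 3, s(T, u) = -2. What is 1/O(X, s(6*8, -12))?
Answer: 1/12 ≈ 0.083333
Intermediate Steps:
X = -3 (X = 0 - 3 = -3)
O(r, P) = 4*r + 4*P*r (O(r, P) = 4*((((P + r)/(r + P))*r)*P + r) = 4*((((P + r)/(P + r))*r)*P + r) = 4*((1*r)*P + r) = 4*(r*P + r) = 4*(P*r + r) = 4*(r + P*r) = 4*r + 4*P*r)
1/O(X, s(6*8, -12)) = 1/(4*(-3)*(1 - 2)) = 1/(4*(-3)*(-1)) = 1/12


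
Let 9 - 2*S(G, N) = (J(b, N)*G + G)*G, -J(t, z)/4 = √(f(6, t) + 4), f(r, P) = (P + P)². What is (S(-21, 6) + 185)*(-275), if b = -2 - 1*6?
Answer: 8525 - 485100*√65 ≈ -3.9025e+6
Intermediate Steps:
b = -8 (b = -2 - 6 = -8)
f(r, P) = 4*P² (f(r, P) = (2*P)² = 4*P²)
J(t, z) = -4*√(4 + 4*t²) (J(t, z) = -4*√(4*t² + 4) = -4*√(4 + 4*t²))
S(G, N) = 9/2 - G*(G - 8*G*√65)/2 (S(G, N) = 9/2 - ((-8*√(1 + (-8)²))*G + G)*G/2 = 9/2 - ((-8*√(1 + 64))*G + G)*G/2 = 9/2 - ((-8*√65)*G + G)*G/2 = 9/2 - (-8*G*√65 + G)*G/2 = 9/2 - (G - 8*G*√65)*G/2 = 9/2 - G*(G - 8*G*√65)/2)
(S(-21, 6) + 185)*(-275) = ((9/2 - ½*(-21)² + 4*√65*(-21)²) + 185)*(-275) = ((9/2 - ½*441 + 4*√65*441) + 185)*(-275) = ((9/2 - 441/2 + 1764*√65) + 185)*(-275) = ((-216 + 1764*√65) + 185)*(-275) = (-31 + 1764*√65)*(-275) = 8525 - 485100*√65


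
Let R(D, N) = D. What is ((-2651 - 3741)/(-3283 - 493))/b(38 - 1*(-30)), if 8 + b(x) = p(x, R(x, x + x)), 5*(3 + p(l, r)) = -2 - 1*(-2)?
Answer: -799/5192 ≈ -0.15389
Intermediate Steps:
p(l, r) = -3 (p(l, r) = -3 + (-2 - 1*(-2))/5 = -3 + (-2 + 2)/5 = -3 + (⅕)*0 = -3 + 0 = -3)
b(x) = -11 (b(x) = -8 - 3 = -11)
((-2651 - 3741)/(-3283 - 493))/b(38 - 1*(-30)) = ((-2651 - 3741)/(-3283 - 493))/(-11) = -6392/(-3776)*(-1/11) = -6392*(-1/3776)*(-1/11) = (799/472)*(-1/11) = -799/5192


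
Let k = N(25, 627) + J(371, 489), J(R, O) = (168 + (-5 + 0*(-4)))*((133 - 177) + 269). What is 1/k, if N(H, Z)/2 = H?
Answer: 1/36725 ≈ 2.7229e-5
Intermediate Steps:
N(H, Z) = 2*H
J(R, O) = 36675 (J(R, O) = (168 + (-5 + 0))*(-44 + 269) = (168 - 5)*225 = 163*225 = 36675)
k = 36725 (k = 2*25 + 36675 = 50 + 36675 = 36725)
1/k = 1/36725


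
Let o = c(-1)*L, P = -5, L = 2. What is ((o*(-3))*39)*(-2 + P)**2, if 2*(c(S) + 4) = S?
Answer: 51597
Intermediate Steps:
c(S) = -4 + S/2
o = -9 (o = (-4 + (1/2)*(-1))*2 = (-4 - 1/2)*2 = -9/2*2 = -9)
((o*(-3))*39)*(-2 + P)**2 = (-9*(-3)*39)*(-2 - 5)**2 = (27*39)*(-7)**2 = 1053*49 = 51597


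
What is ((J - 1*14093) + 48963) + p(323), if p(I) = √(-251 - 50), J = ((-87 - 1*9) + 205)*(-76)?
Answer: 26586 + I*√301 ≈ 26586.0 + 17.349*I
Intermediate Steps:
J = -8284 (J = ((-87 - 9) + 205)*(-76) = (-96 + 205)*(-76) = 109*(-76) = -8284)
p(I) = I*√301 (p(I) = √(-301) = I*√301)
((J - 1*14093) + 48963) + p(323) = ((-8284 - 1*14093) + 48963) + I*√301 = ((-8284 - 14093) + 48963) + I*√301 = (-22377 + 48963) + I*√301 = 26586 + I*√301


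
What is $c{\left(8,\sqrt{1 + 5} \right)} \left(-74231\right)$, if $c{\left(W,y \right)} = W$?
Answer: $-593848$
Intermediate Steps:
$c{\left(8,\sqrt{1 + 5} \right)} \left(-74231\right) = 8 \left(-74231\right) = -593848$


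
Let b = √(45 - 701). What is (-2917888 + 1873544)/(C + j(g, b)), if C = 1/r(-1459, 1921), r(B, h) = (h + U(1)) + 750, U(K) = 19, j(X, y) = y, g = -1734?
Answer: 2809285360*I/(-I + 10760*√41) ≈ -0.59182 + 40775.0*I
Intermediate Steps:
b = 4*I*√41 (b = √(-656) = 4*I*√41 ≈ 25.612*I)
r(B, h) = 769 + h (r(B, h) = (h + 19) + 750 = (19 + h) + 750 = 769 + h)
C = 1/2690 (C = 1/(769 + 1921) = 1/2690 ≈ 0.00037175)
(-2917888 + 1873544)/(C + j(g, b)) = (-2917888 + 1873544)/(1/2690 + 4*I*√41) = -1044344/(1/2690 + 4*I*√41)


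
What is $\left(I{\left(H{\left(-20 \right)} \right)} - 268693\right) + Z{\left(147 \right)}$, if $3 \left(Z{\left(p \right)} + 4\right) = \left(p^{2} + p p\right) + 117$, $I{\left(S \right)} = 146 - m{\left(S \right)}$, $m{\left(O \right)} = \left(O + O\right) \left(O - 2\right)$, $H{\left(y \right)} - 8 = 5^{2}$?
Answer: $-256152$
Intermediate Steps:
$H{\left(y \right)} = 33$ ($H{\left(y \right)} = 8 + 5^{2} = 8 + 25 = 33$)
$m{\left(O \right)} = 2 O \left(-2 + O\right)$
$I{\left(S \right)} = 146 - 2 S \left(-2 + S\right)$
$Z{\left(p \right)} = 35 + \frac{2 p^{2}}{3}$ ($Z{\left(p \right)} = -4 + \frac{\left(p^{2} + p p\right) + 117}{3} = -4 + \frac{\left(p^{2} + p^{2}\right) + 117}{3} = -4 + \frac{2 p^{2} + 117}{3} = -4 + \frac{117 + 2 p^{2}}{3} = -4 + \left(39 + \frac{2 p^{2}}{3}\right) = 35 + \frac{2 p^{2}}{3}$)
$\left(I{\left(H{\left(-20 \right)} \right)} - 268693\right) + Z{\left(147 \right)} = \left(\left(146 - 66 \left(-2 + 33\right)\right) - 268693\right) + \left(35 + \frac{2 \cdot 147^{2}}{3}\right) = \left(\left(146 - 66 \cdot 31\right) - 268693\right) + \left(35 + \frac{2}{3} \cdot 21609\right) = \left(\left(146 - 2046\right) - 268693\right) + \left(35 + 14406\right) = \left(-1900 - 268693\right) + 14441 = -270593 + 14441 = -256152$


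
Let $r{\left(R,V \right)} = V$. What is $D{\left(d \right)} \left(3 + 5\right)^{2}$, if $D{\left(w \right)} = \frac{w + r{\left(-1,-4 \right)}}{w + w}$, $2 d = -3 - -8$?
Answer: $- \frac{96}{5} \approx -19.2$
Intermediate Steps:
$d = \frac{5}{2}$ ($d = \frac{-3 - -8}{2} = \frac{-3 + 8}{2} = \frac{1}{2} \cdot 5 = \frac{5}{2} \approx 2.5$)
$D{\left(w \right)} = \frac{-4 + w}{2 w}$ ($D{\left(w \right)} = \frac{w - 4}{w + w} = \frac{-4 + w}{2 w}$)
$D{\left(d \right)} \left(3 + 5\right)^{2} = \frac{-4 + \frac{5}{2}}{2 \cdot \frac{5}{2}} \left(3 + 5\right)^{2} = \frac{1}{2} \cdot \frac{2}{5} \left(- \frac{3}{2}\right) 8^{2} = \left(- \frac{3}{10}\right) 64 = - \frac{96}{5}$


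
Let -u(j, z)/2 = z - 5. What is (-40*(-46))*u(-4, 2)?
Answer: 11040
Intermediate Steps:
u(j, z) = 10 - 2*z (u(j, z) = -2*(z - 5) = -2*(-5 + z) = 10 - 2*z)
(-40*(-46))*u(-4, 2) = (-40*(-46))*(10 - 2*2) = 1840*(10 - 4) = 1840*6 = 11040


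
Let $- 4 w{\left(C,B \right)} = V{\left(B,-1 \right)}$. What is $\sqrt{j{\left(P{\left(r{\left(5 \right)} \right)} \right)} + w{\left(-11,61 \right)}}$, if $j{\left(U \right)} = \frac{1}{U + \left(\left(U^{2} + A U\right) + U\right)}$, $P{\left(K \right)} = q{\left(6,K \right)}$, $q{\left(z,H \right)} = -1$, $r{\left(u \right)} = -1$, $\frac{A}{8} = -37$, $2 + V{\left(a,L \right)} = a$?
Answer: $\frac{i \sqrt{5133295}}{590} \approx 3.8401 i$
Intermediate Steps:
$V{\left(a,L \right)} = -2 + a$
$w{\left(C,B \right)} = \frac{1}{2} - \frac{B}{4}$ ($w{\left(C,B \right)} = - \frac{-2 + B}{4} = \frac{1}{2} - \frac{B}{4}$)
$A = -296$ ($A = 8 \left(-37\right) = -296$)
$P{\left(K \right)} = -1$
$j{\left(U \right)} = \frac{1}{U^{2} - 294 U}$ ($j{\left(U \right)} = \frac{1}{U + \left(\left(U^{2} - 296 U\right) + U\right)} = \frac{1}{U + \left(U^{2} - 295 U\right)} = \frac{1}{U^{2} - 294 U}$)
$\sqrt{j{\left(P{\left(r{\left(5 \right)} \right)} \right)} + w{\left(-11,61 \right)}} = \sqrt{\frac{1}{\left(-1\right) \left(-294 - 1\right)} + \left(\frac{1}{2} - \frac{61}{4}\right)} = \sqrt{- \frac{1}{-295} + \left(\frac{1}{2} - \frac{61}{4}\right)} = \sqrt{\left(-1\right) \left(- \frac{1}{295}\right) - \frac{59}{4}} = \sqrt{\frac{1}{295} - \frac{59}{4}} = \sqrt{- \frac{17401}{1180}} = \frac{i \sqrt{5133295}}{590}$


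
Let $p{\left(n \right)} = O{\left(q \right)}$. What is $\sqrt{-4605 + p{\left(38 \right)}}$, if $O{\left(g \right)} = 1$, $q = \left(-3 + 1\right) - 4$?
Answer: $2 i \sqrt{1151} \approx 67.853 i$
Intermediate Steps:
$q = -6$ ($q = -2 - 4 = -6$)
$p{\left(n \right)} = 1$
$\sqrt{-4605 + p{\left(38 \right)}} = \sqrt{-4605 + 1} = \sqrt{-4604} = 2 i \sqrt{1151}$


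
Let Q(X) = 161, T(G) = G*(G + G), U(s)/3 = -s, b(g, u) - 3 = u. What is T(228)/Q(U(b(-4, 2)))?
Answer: 103968/161 ≈ 645.76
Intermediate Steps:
b(g, u) = 3 + u
U(s) = -3*s (U(s) = 3*(-s) = -3*s)
T(G) = 2*G**2 (T(G) = G*(2*G) = 2*G**2)
T(228)/Q(U(b(-4, 2))) = (2*228**2)/161 = (2*51984)*(1/161) = 103968*(1/161) = 103968/161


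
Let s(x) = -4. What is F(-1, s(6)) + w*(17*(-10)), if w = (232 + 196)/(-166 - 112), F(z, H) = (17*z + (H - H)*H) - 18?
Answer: 31515/139 ≈ 226.73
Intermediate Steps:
F(z, H) = -18 + 17*z (F(z, H) = (17*z + 0*H) - 18 = (17*z + 0) - 18 = 17*z - 18 = -18 + 17*z)
w = -214/139 (w = 428/(-278) = 428*(-1/278) = -214/139 ≈ -1.5396)
F(-1, s(6)) + w*(17*(-10)) = (-18 + 17*(-1)) - 3638*(-10)/139 = (-18 - 17) - 214/139*(-170) = -35 + 36380/139 = 31515/139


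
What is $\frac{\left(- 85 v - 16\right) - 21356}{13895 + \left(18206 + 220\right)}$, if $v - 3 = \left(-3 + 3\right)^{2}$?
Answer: $- \frac{21627}{32321} \approx -0.66913$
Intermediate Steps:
$v = 3$ ($v = 3 + \left(-3 + 3\right)^{2} = 3 + 0^{2} = 3 + 0 = 3$)
$\frac{\left(- 85 v - 16\right) - 21356}{13895 + \left(18206 + 220\right)} = \frac{\left(\left(-85\right) 3 - 16\right) - 21356}{13895 + \left(18206 + 220\right)} = \frac{\left(-255 - 16\right) - 21356}{13895 + 18426} = \frac{-271 - 21356}{32321} = \left(-21627\right) \frac{1}{32321} = - \frac{21627}{32321}$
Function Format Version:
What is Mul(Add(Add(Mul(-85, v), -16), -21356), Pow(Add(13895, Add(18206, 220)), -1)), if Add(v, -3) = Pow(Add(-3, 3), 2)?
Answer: Rational(-21627, 32321) ≈ -0.66913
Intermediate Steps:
v = 3 (v = Add(3, Pow(Add(-3, 3), 2)) = Add(3, Pow(0, 2)) = Add(3, 0) = 3)
Mul(Add(Add(Mul(-85, v), -16), -21356), Pow(Add(13895, Add(18206, 220)), -1)) = Mul(Add(Add(Mul(-85, 3), -16), -21356), Pow(Add(13895, Add(18206, 220)), -1)) = Mul(Add(Add(-255, -16), -21356), Pow(Add(13895, 18426), -1)) = Mul(Add(-271, -21356), Pow(32321, -1)) = Mul(-21627, Rational(1, 32321)) = Rational(-21627, 32321)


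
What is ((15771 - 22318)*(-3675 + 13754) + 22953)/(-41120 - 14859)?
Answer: 65964260/55979 ≈ 1178.4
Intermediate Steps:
((15771 - 22318)*(-3675 + 13754) + 22953)/(-41120 - 14859) = (-6547*10079 + 22953)/(-55979) = (-65987213 + 22953)*(-1/55979) = -65964260*(-1/55979) = 65964260/55979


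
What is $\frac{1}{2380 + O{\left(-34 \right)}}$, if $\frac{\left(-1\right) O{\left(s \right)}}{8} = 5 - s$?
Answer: $\frac{1}{2068} \approx 0.00048356$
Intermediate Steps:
$O{\left(s \right)} = -40 + 8 s$ ($O{\left(s \right)} = - 8 \left(5 - s\right) = -40 + 8 s$)
$\frac{1}{2380 + O{\left(-34 \right)}} = \frac{1}{2380 + \left(-40 + 8 \left(-34\right)\right)} = \frac{1}{2380 - 312} = \frac{1}{2068}$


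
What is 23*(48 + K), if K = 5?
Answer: 1219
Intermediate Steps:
23*(48 + K) = 23*(48 + 5) = 23*53 = 1219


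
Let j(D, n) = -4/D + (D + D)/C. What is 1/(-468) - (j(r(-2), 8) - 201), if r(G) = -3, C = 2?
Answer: 94847/468 ≈ 202.66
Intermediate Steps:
j(D, n) = D - 4/D (j(D, n) = -4/D + (D + D)/2 = -4/D + (2*D)*(1/2) = -4/D + D = D - 4/D)
1/(-468) - (j(r(-2), 8) - 201) = 1/(-468) - ((-3 - 4/(-3)) - 201) = -1/468 - ((-3 - 4*(-1/3)) - 201) = -1/468 - ((-3 + 4/3) - 201) = -1/468 - (-5/3 - 201) = -1/468 - 1*(-608/3) = -1/468 + 608/3 = 94847/468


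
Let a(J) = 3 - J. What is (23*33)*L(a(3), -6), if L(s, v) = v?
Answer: -4554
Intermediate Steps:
(23*33)*L(a(3), -6) = (23*33)*(-6) = 759*(-6) = -4554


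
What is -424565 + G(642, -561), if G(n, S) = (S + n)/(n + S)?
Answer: -424564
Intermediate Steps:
G(n, S) = 1 (G(n, S) = (S + n)/(S + n) = 1)
-424565 + G(642, -561) = -424565 + 1 = -424564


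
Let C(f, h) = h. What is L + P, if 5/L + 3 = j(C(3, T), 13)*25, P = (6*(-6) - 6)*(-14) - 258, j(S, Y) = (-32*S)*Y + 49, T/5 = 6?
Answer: 102556735/310778 ≈ 330.00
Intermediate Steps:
T = 30 (T = 5*6 = 30)
j(S, Y) = 49 - 32*S*Y (j(S, Y) = -32*S*Y + 49 = 49 - 32*S*Y)
P = 330 (P = (-36 - 6)*(-14) - 258 = -42*(-14) - 258 = 588 - 258 = 330)
L = -5/310778 (L = 5/(-3 + (49 - 32*30*13)*25) = 5/(-3 + (49 - 12480)*25) = 5/(-3 - 12431*25) = 5/(-3 - 310775) = 5/(-310778) = 5*(-1/310778) = -5/310778 ≈ -1.6089e-5)
L + P = -5/310778 + 330 = 102556735/310778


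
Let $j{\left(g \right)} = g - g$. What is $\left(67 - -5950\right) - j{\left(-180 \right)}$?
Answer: $6017$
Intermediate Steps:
$j{\left(g \right)} = 0$
$\left(67 - -5950\right) - j{\left(-180 \right)} = \left(67 - -5950\right) - 0 = \left(67 + 5950\right) + 0 = 6017 + 0 = 6017$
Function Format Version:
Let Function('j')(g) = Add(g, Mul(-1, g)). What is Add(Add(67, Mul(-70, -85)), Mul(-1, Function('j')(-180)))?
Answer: 6017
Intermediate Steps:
Function('j')(g) = 0
Add(Add(67, Mul(-70, -85)), Mul(-1, Function('j')(-180))) = Add(Add(67, Mul(-70, -85)), Mul(-1, 0)) = Add(Add(67, 5950), 0) = Add(6017, 0) = 6017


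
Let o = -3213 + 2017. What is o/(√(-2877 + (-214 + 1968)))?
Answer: 1196*I*√1123/1123 ≈ 35.69*I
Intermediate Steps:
o = -1196
o/(√(-2877 + (-214 + 1968))) = -1196/√(-2877 + (-214 + 1968)) = -1196/√(-2877 + 1754) = -1196*(-I*√1123/1123) = -(-1196)*I*√1123/1123 = 1196*I*√1123/1123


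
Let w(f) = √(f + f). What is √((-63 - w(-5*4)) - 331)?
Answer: √(-394 - 2*I*√10) ≈ 0.1593 - 19.85*I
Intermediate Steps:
w(f) = √2*√f (w(f) = √(2*f) = √2*√f)
√((-63 - w(-5*4)) - 331) = √((-63 - √2*√(-5*4)) - 331) = √((-63 - √2*√(-20)) - 331) = √((-63 - √2*2*I*√5) - 331) = √((-63 - 2*I*√10) - 331) = √(-394 - 2*I*√10)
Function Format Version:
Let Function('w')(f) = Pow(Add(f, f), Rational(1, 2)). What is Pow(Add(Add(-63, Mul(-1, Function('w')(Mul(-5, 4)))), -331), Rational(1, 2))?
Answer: Pow(Add(-394, Mul(-2, I, Pow(10, Rational(1, 2)))), Rational(1, 2)) ≈ Add(0.1593, Mul(-19.850, I))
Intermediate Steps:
Function('w')(f) = Mul(Pow(2, Rational(1, 2)), Pow(f, Rational(1, 2))) (Function('w')(f) = Pow(Mul(2, f), Rational(1, 2)) = Mul(Pow(2, Rational(1, 2)), Pow(f, Rational(1, 2))))
Pow(Add(Add(-63, Mul(-1, Function('w')(Mul(-5, 4)))), -331), Rational(1, 2)) = Pow(Add(Add(-63, Mul(-1, Mul(Pow(2, Rational(1, 2)), Pow(Mul(-5, 4), Rational(1, 2))))), -331), Rational(1, 2)) = Pow(Add(Add(-63, Mul(-1, Mul(Pow(2, Rational(1, 2)), Pow(-20, Rational(1, 2))))), -331), Rational(1, 2)) = Pow(Add(Add(-63, Mul(-1, Mul(Pow(2, Rational(1, 2)), Mul(2, I, Pow(5, Rational(1, 2)))))), -331), Rational(1, 2)) = Pow(Add(Add(-63, Mul(-1, Mul(2, I, Pow(10, Rational(1, 2))))), -331), Rational(1, 2)) = Pow(Add(Add(-63, Mul(-2, I, Pow(10, Rational(1, 2)))), -331), Rational(1, 2)) = Pow(Add(-394, Mul(-2, I, Pow(10, Rational(1, 2)))), Rational(1, 2))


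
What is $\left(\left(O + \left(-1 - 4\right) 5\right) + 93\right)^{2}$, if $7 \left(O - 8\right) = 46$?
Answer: $\frac{334084}{49} \approx 6818.0$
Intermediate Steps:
$O = \frac{102}{7}$ ($O = 8 + \frac{1}{7} \cdot 46 = 8 + \frac{46}{7} = \frac{102}{7} \approx 14.571$)
$\left(\left(O + \left(-1 - 4\right) 5\right) + 93\right)^{2} = \left(\left(\frac{102}{7} + \left(-1 - 4\right) 5\right) + 93\right)^{2} = \left(\left(\frac{102}{7} - 25\right) + 93\right)^{2} = \left(- \frac{73}{7} + 93\right)^{2} = \left(\frac{578}{7}\right)^{2} = \frac{334084}{49}$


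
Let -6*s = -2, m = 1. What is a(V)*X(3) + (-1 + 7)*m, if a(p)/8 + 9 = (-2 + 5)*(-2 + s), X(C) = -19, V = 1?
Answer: 2134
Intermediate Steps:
s = 1/3 (s = -1/6*(-2) = 1/3 ≈ 0.33333)
a(p) = -112 (a(p) = -72 + 8*((-2 + 5)*(-2 + 1/3)) = -72 + 8*(3*(-5/3)) = -72 + 8*(-5) = -72 - 40 = -112)
a(V)*X(3) + (-1 + 7)*m = -112*(-19) + (-1 + 7)*1 = 2128 + 6*1 = 2128 + 6 = 2134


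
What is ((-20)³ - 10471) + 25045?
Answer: 6574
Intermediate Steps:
((-20)³ - 10471) + 25045 = (-8000 - 10471) + 25045 = -18471 + 25045 = 6574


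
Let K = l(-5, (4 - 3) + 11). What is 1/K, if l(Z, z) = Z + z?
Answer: 1/7 ≈ 0.14286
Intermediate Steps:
K = 7 (K = -5 + ((4 - 3) + 11) = -5 + (1 + 11) = -5 + 12 = 7)
1/K = 1/7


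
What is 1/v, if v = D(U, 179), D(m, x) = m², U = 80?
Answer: 1/6400 ≈ 0.00015625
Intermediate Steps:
v = 6400 (v = 80² = 6400)
1/v = 1/6400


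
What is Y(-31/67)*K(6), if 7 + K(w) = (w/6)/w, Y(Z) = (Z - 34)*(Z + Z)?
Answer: -2934739/13467 ≈ -217.92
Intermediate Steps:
Y(Z) = 2*Z*(-34 + Z) (Y(Z) = (-34 + Z)*(2*Z) = 2*Z*(-34 + Z))
K(w) = -41/6 (K(w) = -7 + (w/6)/w = -7 + ⅙ = -41/6)
Y(-31/67)*K(6) = (2*(-31/67)*(-34 - 31/67))*(-41/6) = (2*(-31/67)*(-2309/67))*(-41/6) = (143158/4489)*(-41/6) = -2934739/13467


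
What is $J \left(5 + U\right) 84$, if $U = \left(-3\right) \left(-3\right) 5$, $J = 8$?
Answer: $33600$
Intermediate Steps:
$U = 45$ ($U = 9 \cdot 5 = 45$)
$J \left(5 + U\right) 84 = 8 \left(5 + 45\right) 84 = 8 \cdot 50 \cdot 84 = 400 \cdot 84 = 33600$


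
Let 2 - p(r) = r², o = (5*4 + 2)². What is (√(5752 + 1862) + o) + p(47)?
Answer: -1723 + 9*√94 ≈ -1635.7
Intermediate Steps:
o = 484 (o = (20 + 2)² = 22² = 484)
p(r) = 2 - r²
(√(5752 + 1862) + o) + p(47) = (√(5752 + 1862) + 484) + (2 - 1*47²) = (√7614 + 484) + (2 - 1*2209) = (9*√94 + 484) + (2 - 2209) = (484 + 9*√94) - 2207 = -1723 + 9*√94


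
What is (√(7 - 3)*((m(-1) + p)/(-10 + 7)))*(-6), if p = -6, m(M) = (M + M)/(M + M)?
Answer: -20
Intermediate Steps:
m(M) = 1 (m(M) = (2*M)/((2*M)) = (2*M)*(1/(2*M)) = 1)
(√(7 - 3)*((m(-1) + p)/(-10 + 7)))*(-6) = (√(7 - 3)*((1 - 6)/(-10 + 7)))*(-6) = (√4*(-5/(-3)))*(-6) = (2*(-5*(-⅓)))*(-6) = (2*(5/3))*(-6) = (10/3)*(-6) = -20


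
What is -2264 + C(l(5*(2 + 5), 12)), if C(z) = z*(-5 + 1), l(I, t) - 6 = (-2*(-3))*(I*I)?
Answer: -31688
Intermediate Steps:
l(I, t) = 6 + 6*I² (l(I, t) = 6 + (-2*(-3))*(I*I) = 6 + 6*I²)
C(z) = -4*z (C(z) = z*(-4) = -4*z)
-2264 + C(l(5*(2 + 5), 12)) = -2264 - 4*(6 + 6*(5*(2 + 5))²) = -2264 - 4*(6 + 6*(5*7)²) = -2264 - 4*(6 + 6*35²) = -2264 - 4*(6 + 6*1225) = -2264 - 4*(6 + 7350) = -2264 - 4*7356 = -2264 - 29424 = -31688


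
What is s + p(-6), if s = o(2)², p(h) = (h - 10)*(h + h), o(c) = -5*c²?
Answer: 592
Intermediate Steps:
p(h) = 2*h*(-10 + h) (p(h) = (-10 + h)*(2*h) = 2*h*(-10 + h))
s = 400 (s = (-5*2²)² = (-5*4)² = (-20)² = 400)
s + p(-6) = 400 + 2*(-6)*(-10 - 6) = 400 + 2*(-6)*(-16) = 400 + 192 = 592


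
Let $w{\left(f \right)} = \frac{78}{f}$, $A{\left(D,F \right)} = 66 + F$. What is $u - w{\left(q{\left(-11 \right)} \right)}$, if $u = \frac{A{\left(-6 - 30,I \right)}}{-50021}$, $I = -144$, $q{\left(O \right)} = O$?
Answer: $\frac{3902496}{550231} \approx 7.0925$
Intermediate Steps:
$u = \frac{78}{50021}$ ($u = \frac{66 - 144}{-50021} = \left(-78\right) \left(- \frac{1}{50021}\right) = \frac{78}{50021} \approx 0.0015593$)
$u - w{\left(q{\left(-11 \right)} \right)} = \frac{78}{50021} - \frac{78}{-11} = \frac{78}{50021} - 78 \left(- \frac{1}{11}\right) = \frac{78}{50021} - - \frac{78}{11} = \frac{78}{50021} + \frac{78}{11} = \frac{3902496}{550231}$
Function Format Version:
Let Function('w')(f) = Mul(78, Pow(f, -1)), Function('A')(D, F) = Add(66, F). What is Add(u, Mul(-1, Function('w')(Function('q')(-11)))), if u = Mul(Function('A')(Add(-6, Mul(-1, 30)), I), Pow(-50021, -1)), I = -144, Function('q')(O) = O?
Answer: Rational(3902496, 550231) ≈ 7.0925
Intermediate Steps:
u = Rational(78, 50021) (u = Mul(Add(66, -144), Pow(-50021, -1)) = Mul(-78, Rational(-1, 50021)) = Rational(78, 50021) ≈ 0.0015593)
Add(u, Mul(-1, Function('w')(Function('q')(-11)))) = Add(Rational(78, 50021), Mul(-1, Mul(78, Pow(-11, -1)))) = Add(Rational(78, 50021), Mul(-1, Mul(78, Rational(-1, 11)))) = Add(Rational(78, 50021), Mul(-1, Rational(-78, 11))) = Add(Rational(78, 50021), Rational(78, 11)) = Rational(3902496, 550231)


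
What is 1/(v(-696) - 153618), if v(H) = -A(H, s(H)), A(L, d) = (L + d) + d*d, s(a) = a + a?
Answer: -1/2089194 ≈ -4.7865e-7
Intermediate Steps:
s(a) = 2*a
A(L, d) = L + d + d² (A(L, d) = (L + d) + d² = L + d + d²)
v(H) = -4*H² - 3*H (v(H) = -(H + 2*H + (2*H)²) = -(H + 2*H + 4*H²) = -(3*H + 4*H²) = -4*H² - 3*H)
1/(v(-696) - 153618) = 1/(-696*(-3 - 4*(-696)) - 153618) = 1/(-696*(-3 + 2784) - 153618) = 1/(-696*2781 - 153618) = 1/(-1935576 - 153618) = 1/(-2089194) = -1/2089194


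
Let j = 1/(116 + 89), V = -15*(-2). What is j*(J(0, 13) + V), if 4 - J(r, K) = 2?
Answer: 32/205 ≈ 0.15610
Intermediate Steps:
J(r, K) = 2 (J(r, K) = 4 - 1*2 = 4 - 2 = 2)
V = 30
j = 1/205 ≈ 0.0048781
j*(J(0, 13) + V) = (2 + 30)/205 = (1/205)*32 = 32/205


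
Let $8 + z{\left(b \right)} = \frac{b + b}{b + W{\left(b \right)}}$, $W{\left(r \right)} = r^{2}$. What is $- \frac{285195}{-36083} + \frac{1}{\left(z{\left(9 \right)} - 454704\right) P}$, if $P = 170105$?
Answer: $\frac{22059476966973022}{2790974972915337} \approx 7.9039$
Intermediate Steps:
$z{\left(b \right)} = -8 + \frac{2 b}{b + b^{2}}$ ($z{\left(b \right)} = -8 + \frac{b + b}{b + b^{2}} = -8 + \frac{2 b}{b + b^{2}}$)
$- \frac{285195}{-36083} + \frac{1}{\left(z{\left(9 \right)} - 454704\right) P} = - \frac{285195}{-36083} + \frac{1}{\left(\frac{2 \left(-3 - 36\right)}{1 + 9} - 454704\right) 170105} = \left(-285195\right) \left(- \frac{1}{36083}\right) + \frac{1}{\frac{2 \left(-3 - 36\right)}{10} - 454704} \cdot \frac{1}{170105} = \frac{285195}{36083} + \frac{1}{2 \cdot \frac{1}{10} \left(-39\right) - 454704} \cdot \frac{1}{170105} = \frac{285195}{36083} + \frac{1}{- \frac{39}{5} - 454704} \cdot \frac{1}{170105} = \frac{285195}{36083} + \frac{1}{- \frac{2273559}{5}} \cdot \frac{1}{170105} = \frac{285195}{36083} - \frac{1}{77348750739} = \frac{22059476966973022}{2790974972915337}$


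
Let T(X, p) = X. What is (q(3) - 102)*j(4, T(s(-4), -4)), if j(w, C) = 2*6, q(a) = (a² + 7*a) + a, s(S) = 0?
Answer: -828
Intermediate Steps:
q(a) = a² + 8*a
j(w, C) = 12
(q(3) - 102)*j(4, T(s(-4), -4)) = (3*(8 + 3) - 102)*12 = (3*11 - 102)*12 = (33 - 102)*12 = -69*12 = -828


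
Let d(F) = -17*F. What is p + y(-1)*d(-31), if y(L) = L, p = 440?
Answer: -87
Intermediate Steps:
p + y(-1)*d(-31) = 440 - (-17)*(-31) = 440 - 1*527 = 440 - 527 = -87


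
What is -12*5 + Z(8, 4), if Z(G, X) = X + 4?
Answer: -52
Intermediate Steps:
Z(G, X) = 4 + X
-12*5 + Z(8, 4) = -12*5 + (4 + 4) = -60 + 8 = -52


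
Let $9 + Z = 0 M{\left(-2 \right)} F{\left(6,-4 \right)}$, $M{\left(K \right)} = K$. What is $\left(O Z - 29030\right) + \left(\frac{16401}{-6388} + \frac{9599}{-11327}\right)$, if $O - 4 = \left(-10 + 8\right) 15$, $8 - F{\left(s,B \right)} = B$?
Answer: $- \frac{2083835693835}{72356876} \approx -28799.0$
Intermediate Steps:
$F{\left(s,B \right)} = 8 - B$
$Z = -9$ ($Z = -9 + 0 \left(-2\right) \left(8 - -4\right) = -9 + 0 \left(8 + 4\right) = -9 + 0 \cdot 12 = -9 + 0 = -9$)
$O = -26$ ($O = 4 + \left(-10 + 8\right) 15 = 4 - 30 = -26$)
$\left(O Z - 29030\right) + \left(\frac{16401}{-6388} + \frac{9599}{-11327}\right) = \left(\left(-26\right) \left(-9\right) - 29030\right) + \left(\frac{16401}{-6388} + \frac{9599}{-11327}\right) = \left(234 - 29030\right) + \left(16401 \left(- \frac{1}{6388}\right) + 9599 \left(- \frac{1}{11327}\right)\right) = -28796 - \frac{247092539}{72356876} = - \frac{2083835693835}{72356876}$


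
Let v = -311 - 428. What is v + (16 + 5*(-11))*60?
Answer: -3079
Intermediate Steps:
v = -739
v + (16 + 5*(-11))*60 = -739 + (16 + 5*(-11))*60 = -739 + (16 - 55)*60 = -739 - 39*60 = -739 - 2340 = -3079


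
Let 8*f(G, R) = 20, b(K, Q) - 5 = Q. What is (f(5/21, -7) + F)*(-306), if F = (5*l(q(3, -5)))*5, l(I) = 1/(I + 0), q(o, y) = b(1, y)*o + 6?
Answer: -2040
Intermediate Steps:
b(K, Q) = 5 + Q
q(o, y) = 6 + o*(5 + y) (q(o, y) = (5 + y)*o + 6 = o*(5 + y) + 6 = 6 + o*(5 + y))
f(G, R) = 5/2 (f(G, R) = (⅛)*20 = 5/2)
l(I) = 1/I
F = 25/6 (F = (5/(6 + 3*(5 - 5)))*5 = (5/(6 + 3*0))*5 = (5/(6 + 0))*5 = (5/6)*5 = (5*(⅙))*5 = (⅚)*5 = 25/6 ≈ 4.1667)
(f(5/21, -7) + F)*(-306) = (5/2 + 25/6)*(-306) = (20/3)*(-306) = -2040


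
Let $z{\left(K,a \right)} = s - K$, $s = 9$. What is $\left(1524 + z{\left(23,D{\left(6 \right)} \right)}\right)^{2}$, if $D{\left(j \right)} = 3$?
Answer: $2280100$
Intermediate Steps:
$z{\left(K,a \right)} = 9 - K$
$\left(1524 + z{\left(23,D{\left(6 \right)} \right)}\right)^{2} = \left(1524 + \left(9 - 23\right)\right)^{2} = \left(1524 - 14\right)^{2} = 1510^{2} = 2280100$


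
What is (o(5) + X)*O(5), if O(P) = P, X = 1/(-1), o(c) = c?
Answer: 20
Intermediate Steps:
X = -1
(o(5) + X)*O(5) = (5 - 1)*5 = 4*5 = 20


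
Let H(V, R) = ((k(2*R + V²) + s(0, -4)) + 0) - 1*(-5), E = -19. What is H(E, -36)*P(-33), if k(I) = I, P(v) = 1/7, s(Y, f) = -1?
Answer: 293/7 ≈ 41.857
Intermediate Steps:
P(v) = ⅐
H(V, R) = 4 + V² + 2*R (H(V, R) = (((2*R + V²) - 1) + 0) - 1*(-5) = (((V² + 2*R) - 1) + 0) + 5 = ((-1 + V² + 2*R) + 0) + 5 = (-1 + V² + 2*R) + 5 = 4 + V² + 2*R)
H(E, -36)*P(-33) = (4 + (-19)² + 2*(-36))*(⅐) = (4 + 361 - 72)*(⅐) = 293*(⅐) = 293/7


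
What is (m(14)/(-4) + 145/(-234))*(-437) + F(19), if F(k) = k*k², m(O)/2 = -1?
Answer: 808621/117 ≈ 6911.3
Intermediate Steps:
m(O) = -2 (m(O) = 2*(-1) = -2)
F(k) = k³
(m(14)/(-4) + 145/(-234))*(-437) + F(19) = (-2/(-4) + 145/(-234))*(-437) + 19³ = (-2*(-¼) + 145*(-1/234))*(-437) + 6859 = (½ - 145/234)*(-437) + 6859 = -14/117*(-437) + 6859 = 6118/117 + 6859 = 808621/117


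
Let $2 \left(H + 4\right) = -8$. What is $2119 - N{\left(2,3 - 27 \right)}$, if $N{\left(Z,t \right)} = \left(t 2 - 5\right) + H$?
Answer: $2180$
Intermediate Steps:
$H = -8$ ($H = -4 + \frac{1}{2} \left(-8\right) = -4 - 4 = -8$)
$N{\left(Z,t \right)} = -13 + 2 t$ ($N{\left(Z,t \right)} = \left(t 2 - 5\right) - 8 = \left(2 t - 5\right) - 8 = \left(-5 + 2 t\right) - 8 = -13 + 2 t$)
$2119 - N{\left(2,3 - 27 \right)} = 2119 - \left(-13 + 2 \left(3 - 27\right)\right) = 2119 - \left(-13 + 2 \left(-24\right)\right) = 2119 - \left(-13 - 48\right) = 2119 - -61 = 2119 + 61 = 2180$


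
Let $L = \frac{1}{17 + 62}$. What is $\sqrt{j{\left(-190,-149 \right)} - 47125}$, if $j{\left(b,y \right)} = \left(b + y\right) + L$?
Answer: $\frac{i \sqrt{296222745}}{79} \approx 217.86 i$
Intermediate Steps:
$L = \frac{1}{79} \approx 0.012658$
$j{\left(b,y \right)} = \frac{1}{79} + b + y$ ($j{\left(b,y \right)} = \left(b + y\right) + \frac{1}{79} = \frac{1}{79} + b + y$)
$\sqrt{j{\left(-190,-149 \right)} - 47125} = \sqrt{\left(\frac{1}{79} - 190 - 149\right) - 47125} = \sqrt{- \frac{26780}{79} - 47125} = \sqrt{- \frac{3749655}{79}} = \frac{i \sqrt{296222745}}{79}$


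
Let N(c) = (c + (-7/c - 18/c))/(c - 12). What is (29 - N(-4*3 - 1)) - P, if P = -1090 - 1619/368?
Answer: 134305583/119600 ≈ 1123.0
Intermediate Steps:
N(c) = (c - 25/c)/(-12 + c)
P = -402739/368 (P = -1090 - 1619/368 = -402739/368 ≈ -1094.4)
(29 - N(-4*3 - 1)) - P = (29 - (-25 + (-4*3 - 1)**2)/((-4*3 - 1)*(-12 + (-4*3 - 1)))) - 1*(-402739/368) = (29 - (-25 + (-12 - 1)**2)/((-12 - 1)*(-12 + (-12 - 1)))) + 402739/368 = (29 - (-25 + (-13)**2)/((-13)*(-12 - 13))) + 402739/368 = (29 - (-1)*(-25 + 169)/(13*(-25))) + 402739/368 = (29 - (-1)*(-1)*144/(13*25)) + 402739/368 = (29 - 1*144/325) + 402739/368 = (29 - 144/325) + 402739/368 = 9281/325 + 402739/368 = 134305583/119600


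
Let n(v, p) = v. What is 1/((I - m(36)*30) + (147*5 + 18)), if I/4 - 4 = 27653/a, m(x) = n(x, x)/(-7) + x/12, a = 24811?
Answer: 173677/145496847 ≈ 0.0011937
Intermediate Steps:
m(x) = -5*x/84 (m(x) = x/(-7) + x/12 = x*(-⅐) + x*(1/12) = -x/7 + x/12 = -5*x/84)
I = 507588/24811 (I = 16 + 4*(27653/24811) = 16 + 110612/24811 = 507588/24811 ≈ 20.458)
1/((I - m(36)*30) + (147*5 + 18)) = 1/((507588/24811 - (-5/84*36)*30) + (147*5 + 18)) = 1/((507588/24811 - (-15)*30/7) + (735 + 18)) = 1/((507588/24811 - 1*(-450/7)) + 753) = 1/((507588/24811 + 450/7) + 753) = 1/(14718066/173677 + 753) = 1/(145496847/173677) = 173677/145496847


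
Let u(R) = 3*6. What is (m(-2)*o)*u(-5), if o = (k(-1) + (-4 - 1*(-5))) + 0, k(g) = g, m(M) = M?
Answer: 0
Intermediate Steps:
u(R) = 18
o = 0 (o = (-1 + (-4 - 1*(-5))) + 0 = (-1 + (-4 + 5)) + 0 = (-1 + 1) + 0 = 0 + 0 = 0)
(m(-2)*o)*u(-5) = -2*0*18 = 0*18 = 0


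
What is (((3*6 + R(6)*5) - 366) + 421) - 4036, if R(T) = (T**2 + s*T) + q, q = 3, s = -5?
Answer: -3918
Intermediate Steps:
R(T) = 3 + T**2 - 5*T (R(T) = (T**2 - 5*T) + 3 = 3 + T**2 - 5*T)
(((3*6 + R(6)*5) - 366) + 421) - 4036 = (((3*6 + (3 + 6**2 - 5*6)*5) - 366) + 421) - 4036 = (((18 + (3 + 36 - 30)*5) - 366) + 421) - 4036 = (((18 + 9*5) - 366) + 421) - 4036 = (((18 + 45) - 366) + 421) - 4036 = ((63 - 366) + 421) - 4036 = (-303 + 421) - 4036 = 118 - 4036 = -3918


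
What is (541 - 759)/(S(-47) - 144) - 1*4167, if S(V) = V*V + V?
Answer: -4204612/1009 ≈ -4167.1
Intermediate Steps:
S(V) = V + V² (S(V) = V² + V = V + V²)
(541 - 759)/(S(-47) - 144) - 1*4167 = (541 - 759)/(-47*(1 - 47) - 144) - 1*4167 = -218/(-47*(-46) - 144) - 4167 = -218/(2162 - 144) - 4167 = -218/2018 - 4167 = -218*1/2018 - 4167 = -109/1009 - 4167 = -4204612/1009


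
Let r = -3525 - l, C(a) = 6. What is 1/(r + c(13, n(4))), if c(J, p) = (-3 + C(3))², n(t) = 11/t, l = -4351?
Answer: 1/835 ≈ 0.0011976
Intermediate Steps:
c(J, p) = 9 (c(J, p) = (-3 + 6)² = 3² = 9)
r = 826 (r = -3525 - 1*(-4351) = -3525 + 4351 = 826)
1/(r + c(13, n(4))) = 1/(826 + 9) = 1/835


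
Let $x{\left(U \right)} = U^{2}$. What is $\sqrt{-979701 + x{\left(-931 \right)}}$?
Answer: $2 i \sqrt{28235} \approx 336.07 i$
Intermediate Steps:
$\sqrt{-979701 + x{\left(-931 \right)}} = \sqrt{-979701 + \left(-931\right)^{2}} = \sqrt{-979701 + 866761} = \sqrt{-112940} = 2 i \sqrt{28235}$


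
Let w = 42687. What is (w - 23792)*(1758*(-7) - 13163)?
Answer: -481236755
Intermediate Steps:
(w - 23792)*(1758*(-7) - 13163) = (42687 - 23792)*(1758*(-7) - 13163) = 18895*(-12306 - 13163) = 18895*(-25469) = -481236755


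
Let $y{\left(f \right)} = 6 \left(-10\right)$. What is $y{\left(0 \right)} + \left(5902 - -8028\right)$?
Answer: $13870$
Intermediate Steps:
$y{\left(f \right)} = -60$
$y{\left(0 \right)} + \left(5902 - -8028\right) = -60 + \left(5902 - -8028\right) = -60 + \left(5902 + 8028\right) = -60 + 13930 = 13870$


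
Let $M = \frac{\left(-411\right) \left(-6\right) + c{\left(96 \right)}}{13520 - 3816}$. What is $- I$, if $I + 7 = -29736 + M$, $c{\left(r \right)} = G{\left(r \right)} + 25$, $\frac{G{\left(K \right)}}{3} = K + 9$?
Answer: $\frac{144311633}{4852} \approx 29743.0$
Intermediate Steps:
$G{\left(K \right)} = 27 + 3 K$ ($G{\left(K \right)} = 3 \left(K + 9\right) = 3 \left(9 + K\right) = 27 + 3 K$)
$c{\left(r \right)} = 52 + 3 r$ ($c{\left(r \right)} = \left(27 + 3 r\right) + 25 = 52 + 3 r$)
$M = \frac{1403}{4852}$ ($M = \frac{\left(-411\right) \left(-6\right) + \left(52 + 3 \cdot 96\right)}{13520 - 3816} = \frac{2466 + \left(52 + 288\right)}{9704} = \left(2466 + 340\right) \frac{1}{9704} = 2806 \cdot \frac{1}{9704} = \frac{1403}{4852} \approx 0.28916$)
$I = - \frac{144311633}{4852}$ ($I = -7 + \left(-29736 + \frac{1403}{4852}\right) = -7 - \frac{144277669}{4852} = - \frac{144311633}{4852} \approx -29743.0$)
$- I = \left(-1\right) \left(- \frac{144311633}{4852}\right) = \frac{144311633}{4852}$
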